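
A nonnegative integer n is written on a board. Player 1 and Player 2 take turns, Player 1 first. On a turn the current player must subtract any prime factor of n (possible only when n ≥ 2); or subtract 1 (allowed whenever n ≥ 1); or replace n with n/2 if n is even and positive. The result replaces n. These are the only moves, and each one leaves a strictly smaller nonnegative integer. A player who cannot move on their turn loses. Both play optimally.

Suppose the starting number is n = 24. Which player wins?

Use the standard recursion: the mover loses at a terminal position; elsewhere, the mover wins exactly when some move hands the opponent an L position.
n=0: no move → L
n=1: reaches L-position 0 → W
n=2: reaches L-position 0 → W
n=3: reaches L-position 0 → W
n=4: only reaches 2(W), 3(W), all W → L
n=5: reaches L-position 0 → W
n=6: reaches L-position 4 → W
n=7: reaches L-position 0 → W
n=8: reaches L-position 4 → W
n=9: only reaches 6(W), 8(W), all W → L
n=10: reaches L-position 9 → W
n=11: reaches L-position 0 → W
n=12: reaches L-position 9 → W
n=13: reaches L-position 0 → W
n=14: only reaches 7(W), 12(W), 13(W), all W → L
n=15: reaches L-position 14 → W
n=16: reaches L-position 14 → W
n=17: reaches L-position 0 → W
n=18: reaches L-position 9 → W
n=19: reaches L-position 0 → W
n=20: only reaches 10(W), 15(W), 18(W), 19(W), all W → L
n=21: reaches L-position 14 → W
n=22: reaches L-position 20 → W
n=23: reaches L-position 0 → W
n=24: only reaches 12(W), 21(W), 22(W), 23(W), all W → L
Every move from 24 reaches a W position, so the mover loses.

Player 2 wins.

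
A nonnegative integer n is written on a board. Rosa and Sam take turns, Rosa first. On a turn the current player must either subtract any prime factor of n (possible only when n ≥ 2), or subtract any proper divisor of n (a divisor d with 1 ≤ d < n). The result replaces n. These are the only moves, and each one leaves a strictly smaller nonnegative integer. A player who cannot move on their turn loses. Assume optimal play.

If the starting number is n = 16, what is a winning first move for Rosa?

Compute win/loss labels from the base case upward. A position with no move is L. Any other position is W if it can reach an L in one move, else L.
n=0: no move → L
n=1: no move → L
n=2: W (go to 0, an L position)
n=3: W (go to 0, an L position)
n=4: L (options 2(W), 3(W) are all W)
n=5: W (go to 0, an L position)
n=6: W (go to 4, an L position)
n=7: W (go to 0, an L position)
n=8: W (go to 4, an L position)
n=9: L (options 6(W), 8(W) are all W)
n=10: W (go to 9, an L position)
n=11: W (go to 0, an L position)
n=12: W (go to 9, an L position)
n=13: W (go to 0, an L position)
n=14: L (options 7(W), 12(W), 13(W) are all W)
n=15: W (go to 14, an L position)
n=16: W (go to 14, an L position)
From 16, the L positions reachable in one move are: 14.

Move to 14.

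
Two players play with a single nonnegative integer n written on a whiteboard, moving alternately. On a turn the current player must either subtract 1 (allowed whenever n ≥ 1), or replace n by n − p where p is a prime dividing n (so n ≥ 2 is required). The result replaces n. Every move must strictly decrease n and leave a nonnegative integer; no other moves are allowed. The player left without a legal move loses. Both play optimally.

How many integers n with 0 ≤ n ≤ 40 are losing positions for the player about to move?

Label each position W (a win for the player to move) or L (a loss). A position with no legal move is L; any other position is W exactly when some move reaches an L, and L when every move reaches a W.
n=0: no move → L
n=1: W (go to 0, an L position)
n=2: W (go to 0, an L position)
n=3: W (go to 0, an L position)
n=4: L (options 2(W), 3(W) are all W)
n=5: W (go to 0, an L position)
n=6: W (go to 4, an L position)
n=7: W (go to 0, an L position)
n=8: L (options 6(W), 7(W) are all W)
n=9: W (go to 8, an L position)
n=10: W (go to 8, an L position)
n=11: W (go to 0, an L position)
n=12: L (options 9(W), 10(W), 11(W) are all W)
n=13: W (go to 0, an L position)
n=14: W (go to 12, an L position)
n=15: W (go to 12, an L position)
n=16: L (options 14(W), 15(W) are all W)
n=17: W (go to 0, an L position)
n=18: W (go to 16, an L position)
n=19: W (go to 0, an L position)
n=20: L (options 15(W), 18(W), 19(W) are all W)
n=21: W (go to 20, an L position)
n=22: W (go to 20, an L position)
n=23: W (go to 0, an L position)
n=24: L (options 21(W), 22(W), 23(W) are all W)
n=25: W (go to 20, an L position)
n=26: W (go to 24, an L position)
n=27: W (go to 24, an L position)
n=28: L (options 21(W), 26(W), 27(W) are all W)
n=29: W (go to 0, an L position)
n=30: W (go to 28, an L position)
n=31: W (go to 0, an L position)
n=32: L (options 30(W), 31(W) are all W)
n=33: W (go to 32, an L position)
n=34: W (go to 32, an L position)
n=35: W (go to 28, an L position)
n=36: L (options 33(W), 34(W), 35(W) are all W)
n=37: W (go to 0, an L position)
n=38: W (go to 36, an L position)
n=39: W (go to 36, an L position)
n=40: L (options 35(W), 38(W), 39(W) are all W)
L entries with 0 ≤ n ≤ 40: n = 0, 4, 8, 12, 16, 20, 24, 28, 32, 36, 40; that makes 11.

11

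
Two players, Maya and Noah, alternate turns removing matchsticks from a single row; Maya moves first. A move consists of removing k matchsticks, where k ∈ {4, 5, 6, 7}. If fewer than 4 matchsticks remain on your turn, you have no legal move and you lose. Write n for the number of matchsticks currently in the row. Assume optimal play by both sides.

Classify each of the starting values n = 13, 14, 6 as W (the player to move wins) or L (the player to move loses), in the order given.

13: L, 14: L, 6: W

Compute win/loss labels from the base case upward. A position with no move is L. Any other position is W if it can reach an L in one move, else L.
n=0: no move → L
n=1: no move → L
n=2: no move → L
n=3: no move → L
n=4: reaches L-position 0 → W
n=5: reaches L-position 1 → W
n=6: reaches L-position 2 → W
n=7: reaches L-position 3 → W
n=8: reaches L-position 3 → W
n=9: reaches L-position 3 → W
n=10: reaches L-position 3 → W
n=11: only reaches 7(W), 6(W), 5(W), 4(W), all W → L
n=12: only reaches 8(W), 7(W), 6(W), 5(W), all W → L
n=13: only reaches 9(W), 8(W), 7(W), 6(W), all W → L
n=14: only reaches 10(W), 9(W), 8(W), 7(W), all W → L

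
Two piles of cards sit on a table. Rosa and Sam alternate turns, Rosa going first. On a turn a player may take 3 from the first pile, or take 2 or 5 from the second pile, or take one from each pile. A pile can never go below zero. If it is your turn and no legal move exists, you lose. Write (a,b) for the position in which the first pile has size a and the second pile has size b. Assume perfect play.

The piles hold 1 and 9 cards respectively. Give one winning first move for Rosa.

Move to (1,7).

Work bottom-up. With no move the player to move loses. Otherwise the position is W if at least one move leads to an L position for the opponent, and L if every move leads to a W.
No move ever increases a pile, so every position that can arise here has a ≤ 1 and b ≤ 9; it is enough to label the cells with 0 ≤ a ≤ 1 and 0 ≤ b ≤ 9.
Every move lowers a or b (never raises either), so fill the grid row by row in increasing a, and left to right within a row: each cell's successors are then already labelled.
      b=0  b=1  b=2  b=3  b=4  b=5  b=6  b=7  b=8  b=9
a=0:    L    L    W    W    L    W    W    L    L    W
a=1:    L    W    W    L    L    W    W    L    W    W
Cells with no legal move (terminal, hence L): (0,0), (0,1), (1,0).
The remaining L cells, each justified by listing all of its moves:
(0,4): →(0,2)(W) only, which is W, so L
(0,7): →(0,5)(W), (0,2)(W) — all W, so L
(0,8): →(0,6)(W), (0,3)(W) — all W, so L
(1,3): →(1,1)(W), (0,2)(W) — all W, so L
(1,4): →(1,2)(W), (0,3)(W) — all W, so L
(1,7): →(1,5)(W), (1,2)(W), (0,6)(W) — all W, so L
Every other cell has at least one move into one of the L cells above, so it is W.
From (1,9), the L positions reachable in one move are: (1,7), (1,4), (0,8). Any move reaching one of these is winning.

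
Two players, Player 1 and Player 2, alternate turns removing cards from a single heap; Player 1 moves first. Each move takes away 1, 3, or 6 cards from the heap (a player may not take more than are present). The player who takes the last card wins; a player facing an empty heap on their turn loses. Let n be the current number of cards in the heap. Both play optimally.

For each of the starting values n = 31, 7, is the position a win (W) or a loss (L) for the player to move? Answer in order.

31: L, 7: W

Positions with no move are L. A position that does have a move is losing for the player to move precisely when every available move leads to a winning position for the opponent. Fill in the labels:
n=0: no move → L
n=1: →0(L), so W
n=2: →1(W) only, which is W, so L
n=3: →2(L), so W
n=4: →3(W), 1(W) — all W, so L
n=5: →4(L), so W
n=6: →0(L), so W
n=7: →4(L), so W
n=8: →2(L), so W
n=9: →8(W), 6(W), 3(W) — all W, so L
n=10: →9(L), so W
n=11: →10(W), 8(W), 5(W) — all W, so L
n=12: →11(L), so W
n=13: →12(W), 10(W), 7(W) — all W, so L
n=14: →13(L), so W
n=15: →9(L), so W
n=16: →13(L), so W
n=17: →11(L), so W
n=18: →17(W), 15(W), 12(W) — all W, so L
n=19: →18(L), so W
n=20: →19(W), 17(W), 14(W) — all W, so L
n=21: →20(L), so W
n=22: →21(W), 19(W), 16(W) — all W, so L
n=23: →22(L), so W
n=24: →18(L), so W
n=25: →22(L), so W
n=26: →20(L), so W
n=27: →26(W), 24(W), 21(W) — all W, so L
n=28: →27(L), so W
n=29: →28(W), 26(W), 23(W) — all W, so L
n=30: →29(L), so W
n=31: →30(W), 28(W), 25(W) — all W, so L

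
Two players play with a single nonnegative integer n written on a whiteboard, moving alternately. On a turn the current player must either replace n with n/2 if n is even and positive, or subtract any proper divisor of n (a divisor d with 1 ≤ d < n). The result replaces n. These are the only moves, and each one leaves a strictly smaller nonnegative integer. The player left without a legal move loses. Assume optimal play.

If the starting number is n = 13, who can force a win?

The second player wins.

Compute win/loss labels from the base case upward. A position with no move is L. Any other position is W if it can reach an L in one move, else L.
n=0: no move → L
n=1: no move → L
n=2: W (go to 1, an L position)
n=3: L (sole option 2(W) is W)
n=4: W (go to 3, an L position)
n=5: L (sole option 4(W) is W)
n=6: W (go to 3, an L position)
n=7: L (sole option 6(W) is W)
n=8: W (go to 7, an L position)
n=9: L (options 6(W), 8(W) are all W)
n=10: W (go to 5, an L position)
n=11: L (sole option 10(W) is W)
n=12: W (go to 9, an L position)
n=13: L (sole option 12(W) is W)
Every move from 13 reaches a W position, so the mover loses.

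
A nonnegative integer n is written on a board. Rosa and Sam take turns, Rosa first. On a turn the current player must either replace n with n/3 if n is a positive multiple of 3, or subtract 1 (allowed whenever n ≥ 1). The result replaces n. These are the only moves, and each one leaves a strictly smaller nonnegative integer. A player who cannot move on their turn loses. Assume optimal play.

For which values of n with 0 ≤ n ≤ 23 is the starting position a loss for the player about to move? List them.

Compute win/loss labels from the base case upward. A position with no move is L. Any other position is W if it can reach an L in one move, else L.
n=0: no move → L
n=1: reaches L-position 0 → W
n=2: only reaches 1(W), which is W → L
n=3: reaches L-position 2 → W
n=4: only reaches 3(W), which is W → L
n=5: reaches L-position 4 → W
n=6: reaches L-position 2 → W
n=7: only reaches 6(W), which is W → L
n=8: reaches L-position 7 → W
n=9: only reaches 3(W), 8(W), all W → L
n=10: reaches L-position 9 → W
n=11: only reaches 10(W), which is W → L
n=12: reaches L-position 4 → W
n=13: only reaches 12(W), which is W → L
n=14: reaches L-position 13 → W
n=15: only reaches 5(W), 14(W), all W → L
n=16: reaches L-position 15 → W
n=17: only reaches 16(W), which is W → L
n=18: reaches L-position 17 → W
n=19: only reaches 18(W), which is W → L
n=20: reaches L-position 19 → W
n=21: reaches L-position 7 → W
n=22: only reaches 21(W), which is W → L
n=23: reaches L-position 22 → W
Reading off the rows marked L gives the requested list; there are 11 such values of n.

0, 2, 4, 7, 9, 11, 13, 15, 17, 19, 22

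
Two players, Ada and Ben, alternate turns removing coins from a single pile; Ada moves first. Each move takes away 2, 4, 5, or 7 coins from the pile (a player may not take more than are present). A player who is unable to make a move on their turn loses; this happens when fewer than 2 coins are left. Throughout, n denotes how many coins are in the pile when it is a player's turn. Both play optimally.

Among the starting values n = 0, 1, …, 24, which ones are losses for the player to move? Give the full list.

Positions with no move are L. A position that does have a move is losing for the player to move precisely when every available move leads to a winning position for the opponent. Fill in the labels:
n=0: no move → L
n=1: no move → L
n=2: →0(L), so W
n=3: →1(L), so W
n=4: →0(L), so W
n=5: →1(L), so W
n=6: →1(L), so W
n=7: →0(L), so W
n=8: →1(L), so W
n=9: →7(W), 5(W), 4(W), 2(W) — all W, so L
n=10: →8(W), 6(W), 5(W), 3(W) — all W, so L
n=11: →9(L), so W
n=12: →10(L), so W
n=13: →9(L), so W
n=14: →10(L), so W
n=15: →10(L), so W
n=16: →9(L), so W
n=17: →10(L), so W
n=18: →16(W), 14(W), 13(W), 11(W) — all W, so L
n=19: →17(W), 15(W), 14(W), 12(W) — all W, so L
n=20: →18(L), so W
n=21: →19(L), so W
n=22: →18(L), so W
n=23: →19(L), so W
n=24: →19(L), so W
The losing starting values of n are exactly the entries labelled L in this table (6 of them).

0, 1, 9, 10, 18, 19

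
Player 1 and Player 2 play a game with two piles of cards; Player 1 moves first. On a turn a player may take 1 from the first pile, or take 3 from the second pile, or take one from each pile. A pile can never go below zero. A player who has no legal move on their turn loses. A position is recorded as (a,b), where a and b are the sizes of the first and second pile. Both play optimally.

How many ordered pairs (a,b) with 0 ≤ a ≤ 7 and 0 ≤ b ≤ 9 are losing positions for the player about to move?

33

Label each position W (a win for the player to move) or L (a loss). A position with no legal move is L; any other position is W exactly when some move reaches an L, and L when every move reaches a W.
Every move lowers a or b (never raises either), so fill the grid row by row in increasing a, and left to right within a row: each cell's successors are then already labelled.
      b=0  b=1  b=2  b=3  b=4  b=5  b=6  b=7  b=8  b=9
a=0:    L    L    L    W    W    W    L    L    L    W
a=1:    W    W    W    W    L    L    W    W    W    W
a=2:    L    L    L    W    W    W    W    L    L    L
a=3:    W    W    W    W    L    L    L    W    W    W
a=4:    L    L    L    W    W    W    W    W    L    L
a=5:    W    W    W    W    L    L    L    W    W    W
a=6:    L    L    L    W    W    W    W    W    L    L
a=7:    W    W    W    W    L    L    L    W    W    W
Cells with no legal move (terminal, hence L): (0,0), (0,1), (0,2).
The remaining L cells, each justified by listing all of its moves:
(0,6): the only move is to (0,3)(W), a W ⇒ L
(0,7): the only move is to (0,4)(W), a W ⇒ L
(0,8): the only move is to (0,5)(W), a W ⇒ L
(1,4): moves to (0,4)(W), (1,1)(W), (0,3)(W); every one is W ⇒ L
(1,5): moves to (0,5)(W), (1,2)(W), (0,4)(W); every one is W ⇒ L
(2,0): the only move is to (1,0)(W), a W ⇒ L
(2,1): moves to (1,1)(W), (1,0)(W); every one is W ⇒ L
(2,2): moves to (1,2)(W), (1,1)(W); every one is W ⇒ L
(2,7): moves to (1,7)(W), (2,4)(W), (1,6)(W); every one is W ⇒ L
(2,8): moves to (1,8)(W), (2,5)(W), (1,7)(W); every one is W ⇒ L
(2,9): moves to (1,9)(W), (2,6)(W), (1,8)(W); every one is W ⇒ L
(3,4): moves to (2,4)(W), (3,1)(W), (2,3)(W); every one is W ⇒ L
(3,5): moves to (2,5)(W), (3,2)(W), (2,4)(W); every one is W ⇒ L
(3,6): moves to (2,6)(W), (3,3)(W), (2,5)(W); every one is W ⇒ L
(4,0): the only move is to (3,0)(W), a W ⇒ L
(4,1): moves to (3,1)(W), (3,0)(W); every one is W ⇒ L
(4,2): moves to (3,2)(W), (3,1)(W); every one is W ⇒ L
(4,8): moves to (3,8)(W), (4,5)(W), (3,7)(W); every one is W ⇒ L
(4,9): moves to (3,9)(W), (4,6)(W), (3,8)(W); every one is W ⇒ L
(5,4): moves to (4,4)(W), (5,1)(W), (4,3)(W); every one is W ⇒ L
(5,5): moves to (4,5)(W), (5,2)(W), (4,4)(W); every one is W ⇒ L
(5,6): moves to (4,6)(W), (5,3)(W), (4,5)(W); every one is W ⇒ L
(6,0): the only move is to (5,0)(W), a W ⇒ L
(6,1): moves to (5,1)(W), (5,0)(W); every one is W ⇒ L
(6,2): moves to (5,2)(W), (5,1)(W); every one is W ⇒ L
(6,8): moves to (5,8)(W), (6,5)(W), (5,7)(W); every one is W ⇒ L
(6,9): moves to (5,9)(W), (6,6)(W), (5,8)(W); every one is W ⇒ L
(7,4): moves to (6,4)(W), (7,1)(W), (6,3)(W); every one is W ⇒ L
(7,5): moves to (6,5)(W), (7,2)(W), (6,4)(W); every one is W ⇒ L
(7,6): moves to (6,6)(W), (7,3)(W), (6,5)(W); every one is W ⇒ L
Every other cell has at least one move into one of the L cells above, so it is W.
L cells per row: a=0: 6, a=1: 2, a=2: 6, a=3: 3, a=4: 5, a=5: 3, a=6: 5, a=7: 3; total 33.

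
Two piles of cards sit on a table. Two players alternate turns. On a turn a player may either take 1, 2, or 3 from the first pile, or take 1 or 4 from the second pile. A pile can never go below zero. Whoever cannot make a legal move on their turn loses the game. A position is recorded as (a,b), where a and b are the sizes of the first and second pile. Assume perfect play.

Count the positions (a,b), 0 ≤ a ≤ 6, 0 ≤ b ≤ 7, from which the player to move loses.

Compute win/loss labels from the base case upward. A position with no move is L. Any other position is W if it can reach an L in one move, else L.
Every move lowers a or b (never raises either), so fill the grid row by row in increasing a, and left to right within a row: each cell's successors are then already labelled.
      b=0  b=1  b=2  b=3  b=4  b=5  b=6  b=7
a=0:    L    W    L    W    W    L    W    L
a=1:    W    L    W    L    W    W    L    W
a=2:    W    W    W    W    L    W    W    W
a=3:    W    W    W    W    W    W    W    W
a=4:    L    W    L    W    W    L    W    L
a=5:    W    L    W    L    W    W    L    W
a=6:    W    W    W    W    L    W    W    W
Cells with no legal move (terminal, hence L): (0,0).
The remaining L cells, each justified by listing all of its moves:
(0,2): →(0,1)(W) only, which is W, so L
(0,5): →(0,4)(W), (0,1)(W) — all W, so L
(0,7): →(0,6)(W), (0,3)(W) — all W, so L
(1,1): →(0,1)(W), (1,0)(W) — all W, so L
(1,3): →(0,3)(W), (1,2)(W) — all W, so L
(1,6): →(0,6)(W), (1,5)(W), (1,2)(W) — all W, so L
(2,4): →(1,4)(W), (0,4)(W), (2,3)(W), (2,0)(W) — all W, so L
(4,0): →(3,0)(W), (2,0)(W), (1,0)(W) — all W, so L
(4,2): →(3,2)(W), (2,2)(W), (1,2)(W), (4,1)(W) — all W, so L
(4,5): →(3,5)(W), (2,5)(W), (1,5)(W), (4,4)(W), (4,1)(W) — all W, so L
(4,7): →(3,7)(W), (2,7)(W), (1,7)(W), (4,6)(W), (4,3)(W) — all W, so L
(5,1): →(4,1)(W), (3,1)(W), (2,1)(W), (5,0)(W) — all W, so L
(5,3): →(4,3)(W), (3,3)(W), (2,3)(W), (5,2)(W) — all W, so L
(5,6): →(4,6)(W), (3,6)(W), (2,6)(W), (5,5)(W), (5,2)(W) — all W, so L
(6,4): →(5,4)(W), (4,4)(W), (3,4)(W), (6,3)(W), (6,0)(W) — all W, so L
Every other cell has at least one move into one of the L cells above, so it is W.
L cells per row: a=0: 4, a=1: 3, a=2: 1, a=3: 0, a=4: 4, a=5: 3, a=6: 1; total 16.

16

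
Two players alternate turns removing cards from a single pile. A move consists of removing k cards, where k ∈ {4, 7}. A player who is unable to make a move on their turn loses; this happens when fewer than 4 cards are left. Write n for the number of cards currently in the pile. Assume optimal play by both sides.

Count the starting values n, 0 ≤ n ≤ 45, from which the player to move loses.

18

Work bottom-up. With no move the player to move loses. Otherwise the position is W if at least one move leads to an L position for the opponent, and L if every move leads to a W.
n=0: no move → L
n=1: no move → L
n=2: no move → L
n=3: no move → L
n=4: W (go to 0, an L position)
n=5: W (go to 1, an L position)
n=6: W (go to 2, an L position)
n=7: W (go to 3, an L position)
n=8: W (go to 1, an L position)
n=9: W (go to 2, an L position)
n=10: W (go to 3, an L position)
n=11: L (options 7(W), 4(W) are all W)
n=12: L (options 8(W), 5(W) are all W)
n=13: L (options 9(W), 6(W) are all W)
n=14: L (options 10(W), 7(W) are all W)
n=15: W (go to 11, an L position)
n=16: W (go to 12, an L position)
n=17: W (go to 13, an L position)
n=18: W (go to 14, an L position)
n=19: W (go to 12, an L position)
n=20: W (go to 13, an L position)
n=21: W (go to 14, an L position)
n=22: L (options 18(W), 15(W) are all W)
n=23: L (options 19(W), 16(W) are all W)
n=24: L (options 20(W), 17(W) are all W)
n=25: L (options 21(W), 18(W) are all W)
n=26: W (go to 22, an L position)
n=27: W (go to 23, an L position)
n=28: W (go to 24, an L position)
n=29: W (go to 25, an L position)
n=30: W (go to 23, an L position)
n=31: W (go to 24, an L position)
n=32: W (go to 25, an L position)
n=33: L (options 29(W), 26(W) are all W)
n=34: L (options 30(W), 27(W) are all W)
n=35: L (options 31(W), 28(W) are all W)
n=36: L (options 32(W), 29(W) are all W)
n=37: W (go to 33, an L position)
n=38: W (go to 34, an L position)
n=39: W (go to 35, an L position)
n=40: W (go to 36, an L position)
n=41: W (go to 34, an L position)
n=42: W (go to 35, an L position)
n=43: W (go to 36, an L position)
n=44: L (options 40(W), 37(W) are all W)
n=45: L (options 41(W), 38(W) are all W)
L entries with 0 ≤ n ≤ 45: n = 0, 1, 2, 3, 11, 12, 13, 14, 22, 23, 24, 25, 33, 34, 35, 36, 44, 45; that makes 18.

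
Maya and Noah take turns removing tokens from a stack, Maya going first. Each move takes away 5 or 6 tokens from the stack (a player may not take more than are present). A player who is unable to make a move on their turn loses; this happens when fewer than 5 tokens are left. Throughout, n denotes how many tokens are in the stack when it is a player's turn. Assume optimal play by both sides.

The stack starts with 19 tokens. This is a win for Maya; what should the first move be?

Build the W/L table. Terminal = L. A non-terminal position is W if it has a move to some L; otherwise it is L.
n=0: no move → L
n=1: no move → L
n=2: no move → L
n=3: no move → L
n=4: no move → L
n=5: →0(L), so W
n=6: →1(L), so W
n=7: →2(L), so W
n=8: →3(L), so W
n=9: →4(L), so W
n=10: →4(L), so W
n=11: →6(W), 5(W) — all W, so L
n=12: →7(W), 6(W) — all W, so L
n=13: →8(W), 7(W) — all W, so L
n=14: →9(W), 8(W) — all W, so L
n=15: →10(W), 9(W) — all W, so L
n=16: →11(L), so W
n=17: →12(L), so W
n=18: →13(L), so W
n=19: →14(L), so W
From 19, the L positions reachable in one move are: 14, 13. Any move reaching one of these is winning.

Remove 5, leaving 14.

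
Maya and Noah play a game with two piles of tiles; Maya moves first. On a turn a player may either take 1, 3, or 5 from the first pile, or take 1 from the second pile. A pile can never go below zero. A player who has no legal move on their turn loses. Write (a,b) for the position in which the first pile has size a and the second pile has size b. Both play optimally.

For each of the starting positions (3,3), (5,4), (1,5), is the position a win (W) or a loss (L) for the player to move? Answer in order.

(3,3): L, (5,4): W, (1,5): L

Classify positions by backward induction: terminal positions (no move available) are L. From any other position, the mover wins iff some move reaches an L.
No move ever increases a pile, so every position that can arise here has a ≤ 5 and b ≤ 5; it is enough to label the cells with 0 ≤ a ≤ 5 and 0 ≤ b ≤ 5.
Every move lowers a or b (never raises either), so fill the grid row by row in increasing a, and left to right within a row: each cell's successors are then already labelled.
      b=0  b=1  b=2  b=3  b=4  b=5
a=0:    L    W    L    W    L    W
a=1:    W    L    W    L    W    L
a=2:    L    W    L    W    L    W
a=3:    W    L    W    L    W    L
a=4:    L    W    L    W    L    W
a=5:    W    L    W    L    W    L
Cells with no legal move (terminal, hence L): (0,0).
The remaining L cells, each justified by listing all of its moves:
(0,2): →(0,1)(W) only, which is W, so L
(0,4): →(0,3)(W) only, which is W, so L
(1,1): →(0,1)(W), (1,0)(W) — all W, so L
(1,3): →(0,3)(W), (1,2)(W) — all W, so L
(1,5): →(0,5)(W), (1,4)(W) — all W, so L
(2,0): →(1,0)(W) only, which is W, so L
(2,2): →(1,2)(W), (2,1)(W) — all W, so L
(2,4): →(1,4)(W), (2,3)(W) — all W, so L
(3,1): →(2,1)(W), (0,1)(W), (3,0)(W) — all W, so L
(3,3): →(2,3)(W), (0,3)(W), (3,2)(W) — all W, so L
(3,5): →(2,5)(W), (0,5)(W), (3,4)(W) — all W, so L
(4,0): →(3,0)(W), (1,0)(W) — all W, so L
(4,2): →(3,2)(W), (1,2)(W), (4,1)(W) — all W, so L
(4,4): →(3,4)(W), (1,4)(W), (4,3)(W) — all W, so L
(5,1): →(4,1)(W), (2,1)(W), (0,1)(W), (5,0)(W) — all W, so L
(5,3): →(4,3)(W), (2,3)(W), (0,3)(W), (5,2)(W) — all W, so L
(5,5): →(4,5)(W), (2,5)(W), (0,5)(W), (5,4)(W) — all W, so L
Every other cell has at least one move into one of the L cells above, so it is W.
(3,3): one of the L cells justified above, so L
(5,4): the move to (4,4) reaches an L cell, so W
(1,5): one of the L cells justified above, so L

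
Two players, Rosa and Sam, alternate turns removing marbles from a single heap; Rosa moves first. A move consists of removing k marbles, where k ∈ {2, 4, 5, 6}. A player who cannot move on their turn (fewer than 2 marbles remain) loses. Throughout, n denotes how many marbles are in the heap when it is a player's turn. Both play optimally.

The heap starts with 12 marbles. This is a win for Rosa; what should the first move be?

Remove 4, leaving 8.

Label each position W (a win for the player to move) or L (a loss). A position with no legal move is L; any other position is W exactly when some move reaches an L, and L when every move reaches a W.
n=0: no move → L
n=1: no move → L
n=2: W (go to 0, an L position)
n=3: W (go to 1, an L position)
n=4: W (go to 0, an L position)
n=5: W (go to 1, an L position)
n=6: W (go to 1, an L position)
n=7: W (go to 1, an L position)
n=8: L (options 6(W), 4(W), 3(W), 2(W) are all W)
n=9: L (options 7(W), 5(W), 4(W), 3(W) are all W)
n=10: W (go to 8, an L position)
n=11: W (go to 9, an L position)
n=12: W (go to 8, an L position)
From 12, the L positions reachable in one move are: 8.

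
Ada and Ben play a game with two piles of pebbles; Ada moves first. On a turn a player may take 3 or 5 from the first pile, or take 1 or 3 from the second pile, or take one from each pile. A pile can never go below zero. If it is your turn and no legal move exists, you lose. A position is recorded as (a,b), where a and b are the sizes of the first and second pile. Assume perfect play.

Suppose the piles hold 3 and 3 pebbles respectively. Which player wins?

Ada wins.

Positions with no move are L. A position that does have a move is losing for the player to move precisely when every available move leads to a winning position for the opponent. Fill in the labels:
No move ever increases a pile, so every position that can arise here has a ≤ 3 and b ≤ 3; it is enough to label the cells with 0 ≤ a ≤ 3 and 0 ≤ b ≤ 3.
Every move lowers a or b (never raises either), so fill the grid row by row in increasing a, and left to right within a row: each cell's successors are then already labelled.
      b=0  b=1  b=2  b=3
a=0:    L    W    L    W
a=1:    L    W    L    W
a=2:    L    W    L    W
a=3:    W    W    W    W
Cells with no legal move (terminal, hence L): (0,0), (1,0), (2,0).
The remaining L cells, each justified by listing all of its moves:
(0,2): only reaches (0,1)(W), which is W → L
(1,2): only reaches (1,1)(W), (0,1)(W), all W → L
(2,2): only reaches (2,1)(W), (1,1)(W), all W → L
Every other cell has at least one move into one of the L cells above, so it is W.
The starting position (3,3) is W: Ada should move to (2,2), handing over an L position.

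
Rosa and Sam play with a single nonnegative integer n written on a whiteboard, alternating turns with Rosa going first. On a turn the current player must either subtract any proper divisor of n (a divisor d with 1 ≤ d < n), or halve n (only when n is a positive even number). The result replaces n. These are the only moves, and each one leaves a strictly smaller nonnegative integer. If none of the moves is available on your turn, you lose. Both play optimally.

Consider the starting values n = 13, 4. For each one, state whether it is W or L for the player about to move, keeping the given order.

13: L, 4: W

Classify positions by backward induction: terminal positions (no move available) are L. From any other position, the mover wins iff some move reaches an L.
n=0: no move → L
n=1: no move → L
n=2: W (go to 1, an L position)
n=3: L (sole option 2(W) is W)
n=4: W (go to 3, an L position)
n=5: L (sole option 4(W) is W)
n=6: W (go to 3, an L position)
n=7: L (sole option 6(W) is W)
n=8: W (go to 7, an L position)
n=9: L (options 6(W), 8(W) are all W)
n=10: W (go to 5, an L position)
n=11: L (sole option 10(W) is W)
n=12: W (go to 9, an L position)
n=13: L (sole option 12(W) is W)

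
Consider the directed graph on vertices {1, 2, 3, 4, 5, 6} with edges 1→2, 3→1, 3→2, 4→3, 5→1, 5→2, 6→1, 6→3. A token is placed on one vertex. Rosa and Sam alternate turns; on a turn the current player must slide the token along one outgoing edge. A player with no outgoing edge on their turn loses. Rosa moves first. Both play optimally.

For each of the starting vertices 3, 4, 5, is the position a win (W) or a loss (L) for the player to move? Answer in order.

Compute win/loss labels from the base case upward. A position with no move is L. Any other position is W if it can reach an L in one move, else L.
Every edge goes from a vertex to one that appears earlier in the order 2, 1, 3, 5, 4, 6, so processing vertices in that order labels each vertex after all of its successors.
2: no outgoing edge → L
1: can move to 2, which is L ⇒ W
3: can move to 2, which is L ⇒ W
5: can move to 2, which is L ⇒ W
4: the only move is to 3(W), a W ⇒ L
6: moves to 3(W), 1(W); every one is W ⇒ L

3: W, 4: L, 5: W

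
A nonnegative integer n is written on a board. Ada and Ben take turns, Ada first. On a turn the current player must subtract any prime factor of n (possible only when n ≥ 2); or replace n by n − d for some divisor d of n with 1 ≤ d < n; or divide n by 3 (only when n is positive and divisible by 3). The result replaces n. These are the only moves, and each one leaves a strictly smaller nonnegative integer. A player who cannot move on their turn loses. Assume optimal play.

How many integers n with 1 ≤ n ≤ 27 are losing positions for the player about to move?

6

Label each position W (a win for the player to move) or L (a loss). A position with no legal move is L; any other position is W exactly when some move reaches an L, and L when every move reaches a W.
n=0: no move → L
n=1: no move → L
n=2: reaches L-position 0 → W
n=3: reaches L-position 0 → W
n=4: only reaches 2(W), 3(W), all W → L
n=5: reaches L-position 0 → W
n=6: reaches L-position 4 → W
n=7: reaches L-position 0 → W
n=8: reaches L-position 4 → W
n=9: only reaches 3(W), 6(W), 8(W), all W → L
n=10: reaches L-position 9 → W
n=11: reaches L-position 0 → W
n=12: reaches L-position 4 → W
n=13: reaches L-position 0 → W
n=14: only reaches 7(W), 12(W), 13(W), all W → L
n=15: reaches L-position 14 → W
n=16: reaches L-position 14 → W
n=17: reaches L-position 0 → W
n=18: reaches L-position 9 → W
n=19: reaches L-position 0 → W
n=20: only reaches 10(W), 15(W), 16(W), 18(W), 19(W), all W → L
n=21: reaches L-position 14 → W
n=22: reaches L-position 20 → W
n=23: reaches L-position 0 → W
n=24: reaches L-position 20 → W
n=25: reaches L-position 20 → W
n=26: only reaches 13(W), 24(W), 25(W), all W → L
n=27: reaches L-position 9 → W
L entries with 1 ≤ n ≤ 27 (n=0 is outside the asked range and is not counted): n = 1, 4, 9, 14, 20, 26; that makes 6.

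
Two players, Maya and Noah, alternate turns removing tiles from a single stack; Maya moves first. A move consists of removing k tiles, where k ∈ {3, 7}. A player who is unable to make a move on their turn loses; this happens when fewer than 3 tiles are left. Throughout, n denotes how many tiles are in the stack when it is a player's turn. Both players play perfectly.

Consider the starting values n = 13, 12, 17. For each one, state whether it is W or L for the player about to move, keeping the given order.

13: W, 12: L, 17: W

Compute win/loss labels from the base case upward. A position with no move is L. Any other position is W if it can reach an L in one move, else L.
n=0: no move → L
n=1: no move → L
n=2: no move → L
n=3: can move to 0, which is L ⇒ W
n=4: can move to 1, which is L ⇒ W
n=5: can move to 2, which is L ⇒ W
n=6: the only move is to 3(W), a W ⇒ L
n=7: can move to 0, which is L ⇒ W
n=8: can move to 1, which is L ⇒ W
n=9: can move to 6, which is L ⇒ W
n=10: moves to 7(W), 3(W); every one is W ⇒ L
n=11: moves to 8(W), 4(W); every one is W ⇒ L
n=12: moves to 9(W), 5(W); every one is W ⇒ L
n=13: can move to 10, which is L ⇒ W
n=14: can move to 11, which is L ⇒ W
n=15: can move to 12, which is L ⇒ W
n=16: moves to 13(W), 9(W); every one is W ⇒ L
n=17: can move to 10, which is L ⇒ W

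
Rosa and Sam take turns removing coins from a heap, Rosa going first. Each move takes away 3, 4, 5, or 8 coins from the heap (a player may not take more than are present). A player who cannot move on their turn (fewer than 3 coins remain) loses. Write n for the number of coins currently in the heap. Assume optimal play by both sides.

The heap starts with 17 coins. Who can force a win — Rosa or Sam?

Rosa wins.

Label each position W (a win for the player to move) or L (a loss). A position with no legal move is L; any other position is W exactly when some move reaches an L, and L when every move reaches a W.
n=0: no move → L
n=1: no move → L
n=2: no move → L
n=3: can move to 0, which is L ⇒ W
n=4: can move to 1, which is L ⇒ W
n=5: can move to 2, which is L ⇒ W
n=6: can move to 2, which is L ⇒ W
n=7: can move to 2, which is L ⇒ W
n=8: can move to 0, which is L ⇒ W
n=9: can move to 1, which is L ⇒ W
n=10: can move to 2, which is L ⇒ W
n=11: moves to 8(W), 7(W), 6(W), 3(W); every one is W ⇒ L
n=12: moves to 9(W), 8(W), 7(W), 4(W); every one is W ⇒ L
n=13: moves to 10(W), 9(W), 8(W), 5(W); every one is W ⇒ L
n=14: can move to 11, which is L ⇒ W
n=15: can move to 12, which is L ⇒ W
n=16: can move to 13, which is L ⇒ W
n=17: can move to 13, which is L ⇒ W
The starting position 17 is W: Rosa should remove 4, leaving 13, handing over an L position.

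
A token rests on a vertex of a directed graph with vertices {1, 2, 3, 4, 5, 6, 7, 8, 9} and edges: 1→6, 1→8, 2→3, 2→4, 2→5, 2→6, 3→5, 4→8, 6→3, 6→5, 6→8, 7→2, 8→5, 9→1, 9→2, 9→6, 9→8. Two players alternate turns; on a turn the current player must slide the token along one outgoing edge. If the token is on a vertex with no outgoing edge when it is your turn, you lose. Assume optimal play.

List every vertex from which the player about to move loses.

Build the W/L table. Terminal = L. A non-terminal position is W if it has a move to some L; otherwise it is L.
Every edge goes from a vertex to one that appears earlier in the order 5, 3, 8, 6, 1, 4, 2, 9, 7, so processing vertices in that order labels each vertex after all of its successors.
5: no outgoing edge → L
3: W (go to 5, an L position)
8: W (go to 5, an L position)
6: W (go to 5, an L position)
1: L (options 6(W), 8(W) are all W)
4: L (sole option 8(W) is W)
2: W (go to 4, an L position)
9: W (go to 1, an L position)
7: L (sole option 2(W) is W)
The losing starting vertices are exactly the entries labelled L in this table (4 of them).

1, 4, 5, 7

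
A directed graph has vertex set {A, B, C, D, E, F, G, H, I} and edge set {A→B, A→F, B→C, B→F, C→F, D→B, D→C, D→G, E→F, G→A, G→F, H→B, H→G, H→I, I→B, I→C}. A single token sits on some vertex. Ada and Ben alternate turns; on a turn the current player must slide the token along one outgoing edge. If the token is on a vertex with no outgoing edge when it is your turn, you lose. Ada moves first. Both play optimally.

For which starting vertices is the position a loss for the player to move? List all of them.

Label each position W (a win for the player to move) or L (a loss). A position with no legal move is L; any other position is W exactly when some move reaches an L, and L when every move reaches a W.
Every edge goes from a vertex to one that appears earlier in the order F, C, B, A, I, G, H, D, E, so processing vertices in that order labels each vertex after all of its successors.
F: no outgoing edge → L
C: W (go to F, an L position)
B: W (go to F, an L position)
A: W (go to F, an L position)
I: L (options B(W), C(W) are all W)
G: W (go to F, an L position)
H: W (go to I, an L position)
D: L (options G(W), B(W), C(W) are all W)
E: W (go to F, an L position)
The losing starting vertices are exactly the entries labelled L in this table (3 of them).

D, F, I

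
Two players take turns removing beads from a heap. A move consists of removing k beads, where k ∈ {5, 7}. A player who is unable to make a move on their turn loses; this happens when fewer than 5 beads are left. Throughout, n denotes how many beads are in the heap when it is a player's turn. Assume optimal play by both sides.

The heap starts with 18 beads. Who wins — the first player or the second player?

Positions with no move are L. A position that does have a move is losing for the player to move precisely when every available move leads to a winning position for the opponent. Fill in the labels:
n=0: no move → L
n=1: no move → L
n=2: no move → L
n=3: no move → L
n=4: no move → L
n=5: can move to 0, which is L ⇒ W
n=6: can move to 1, which is L ⇒ W
n=7: can move to 2, which is L ⇒ W
n=8: can move to 3, which is L ⇒ W
n=9: can move to 4, which is L ⇒ W
n=10: can move to 3, which is L ⇒ W
n=11: can move to 4, which is L ⇒ W
n=12: moves to 7(W), 5(W); every one is W ⇒ L
n=13: moves to 8(W), 6(W); every one is W ⇒ L
n=14: moves to 9(W), 7(W); every one is W ⇒ L
n=15: moves to 10(W), 8(W); every one is W ⇒ L
n=16: moves to 11(W), 9(W); every one is W ⇒ L
n=17: can move to 12, which is L ⇒ W
n=18: can move to 13, which is L ⇒ W
From 18 the player to move can remove 5, leaving 13, reaching an L position.

The first player wins.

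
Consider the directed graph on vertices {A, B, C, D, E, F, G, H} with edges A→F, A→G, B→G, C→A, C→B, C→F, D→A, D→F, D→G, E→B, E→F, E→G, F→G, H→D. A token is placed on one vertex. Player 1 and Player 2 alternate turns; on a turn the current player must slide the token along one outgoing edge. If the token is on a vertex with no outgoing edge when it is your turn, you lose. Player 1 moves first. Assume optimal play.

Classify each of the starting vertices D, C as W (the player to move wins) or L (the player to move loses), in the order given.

D: W, C: L

Use the standard recursion: the mover loses at a terminal position; elsewhere, the mover wins exactly when some move hands the opponent an L position.
Every edge goes from a vertex to one that appears earlier in the order G, F, B, A, D, H, C, E, so processing vertices in that order labels each vertex after all of its successors.
G: no outgoing edge → L
F: →G(L), so W
B: →G(L), so W
A: →G(L), so W
D: →G(L), so W
H: →D(W) only, which is W, so L
C: →A(W), B(W), F(W) — all W, so L
E: →G(L), so W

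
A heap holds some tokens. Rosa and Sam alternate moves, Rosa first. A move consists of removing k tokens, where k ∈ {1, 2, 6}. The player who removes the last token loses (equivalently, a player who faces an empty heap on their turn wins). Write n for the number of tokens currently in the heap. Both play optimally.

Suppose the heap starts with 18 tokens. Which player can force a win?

Work bottom-up. With no move the player to move wins. Otherwise the position is W if at least one move leads to an L position for the opponent, and L if every move leads to a W.
n=0: no move; the opponent has just taken the last token and therefore loses → W
n=1: →0(W) only, which is W, so L
n=2: →1(L), so W
n=3: →1(L), so W
n=4: →3(W), 2(W) — all W, so L
n=5: →4(L), so W
n=6: →4(L), so W
n=7: →1(L), so W
n=8: →7(W), 6(W), 2(W) — all W, so L
n=9: →8(L), so W
n=10: →8(L), so W
n=11: →10(W), 9(W), 5(W) — all W, so L
n=12: →11(L), so W
n=13: →11(L), so W
n=14: →8(L), so W
n=15: →14(W), 13(W), 9(W) — all W, so L
n=16: →15(L), so W
n=17: →15(L), so W
n=18: →17(W), 16(W), 12(W) — all W, so L
The starting position 18 is L: whatever Rosa does, the opponent receives a W position.

Sam wins.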